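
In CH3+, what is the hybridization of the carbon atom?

sp²

Three σ bonds to H, empty p orbital → sp2, trigonal planar.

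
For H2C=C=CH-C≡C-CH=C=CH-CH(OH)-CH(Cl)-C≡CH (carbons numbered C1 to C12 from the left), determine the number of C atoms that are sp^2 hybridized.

C1: sp2 ✓
C2: sp
C3: sp2 ✓
C4: sp
C5: sp
C6: sp2 ✓
C7: sp
C8: sp2 ✓
C9: sp3
C10: sp3
C11: sp
C12: sp
C1, C3, C6, C8 → 4 sp2 carbons.

4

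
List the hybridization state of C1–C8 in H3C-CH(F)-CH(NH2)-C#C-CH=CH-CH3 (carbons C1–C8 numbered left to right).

C1 is sp3: 4 σ bonds, 4 electron-density regions.
C2: 4 σ bonds — 4 electron domains, sp3.
C3 is sp3: 4 σ bonds, 4 electron-density regions.
C4 is sp: 2 σ bonds, plus two π bonds, 2 electron-density regions.
C5 — 2 σ bonds, plus two π bonds. Steric number 2, so sp.
C6: 3 σ bonds, plus one π bond — 3 electron domains, sp2.
C7: 3 σ bonds, plus one π bond; 3 regions of electron density → sp2.
C8: 4 σ bonds — 4 electron domains, sp3.

C1 sp3, C2 sp3, C3 sp3, C4 sp, C5 sp, C6 sp2, C7 sp2, C8 sp3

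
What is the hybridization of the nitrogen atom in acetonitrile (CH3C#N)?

sp

N has one σ bond and one lone pair: steric number 2 → sp.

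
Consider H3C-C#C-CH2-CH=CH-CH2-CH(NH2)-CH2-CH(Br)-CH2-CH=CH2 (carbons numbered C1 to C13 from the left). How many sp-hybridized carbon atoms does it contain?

2

C1: sp3
C2: sp ✓
C3: sp ✓
C4: sp3
C5: sp2
C6: sp2
C7: sp3
C8: sp3
C9: sp3
C10: sp3
C11: sp3
C12: sp2
C13: sp2
C2, C3 → 2 sp carbons.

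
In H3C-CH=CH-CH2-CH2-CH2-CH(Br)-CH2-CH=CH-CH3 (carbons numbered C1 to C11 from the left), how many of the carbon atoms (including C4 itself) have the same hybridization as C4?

C4 is sp3 (only σ bonds).
C1: sp3 ✓
C2: sp2
C3: sp2
C4: sp3 ✓
C5: sp3 ✓
C6: sp3 ✓
C7: sp3 ✓
C8: sp3 ✓
C9: sp2
C10: sp2
C11: sp3 ✓
7 carbons are sp3.

7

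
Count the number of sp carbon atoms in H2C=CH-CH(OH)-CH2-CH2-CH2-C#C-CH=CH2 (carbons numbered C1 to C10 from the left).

2

C1: sp2
C2: sp2
C3: sp3
C4: sp3
C5: sp3
C6: sp3
C7: sp ✓
C8: sp ✓
C9: sp2
C10: sp2
C7, C8 → 2 sp carbons.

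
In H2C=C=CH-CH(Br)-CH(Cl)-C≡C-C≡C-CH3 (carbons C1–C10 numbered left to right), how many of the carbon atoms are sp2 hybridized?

2

C1: sp2 ✓
C2: sp
C3: sp2 ✓
C4: sp3
C5: sp3
C6: sp
C7: sp
C8: sp
C9: sp
C10: sp3
C1, C3 → 2 sp2 carbons.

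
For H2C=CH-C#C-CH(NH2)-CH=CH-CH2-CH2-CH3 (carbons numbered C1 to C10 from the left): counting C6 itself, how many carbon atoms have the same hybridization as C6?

4

C6 is sp2 (one π bond).
C1: sp2 ✓
C2: sp2 ✓
C3: sp
C4: sp
C5: sp3
C6: sp2 ✓
C7: sp2 ✓
C8: sp3
C9: sp3
C10: sp3
4 carbons are sp2.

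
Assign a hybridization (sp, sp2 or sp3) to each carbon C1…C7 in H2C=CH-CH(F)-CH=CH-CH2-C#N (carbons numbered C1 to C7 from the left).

C1 sp2, C2 sp2, C3 sp3, C4 sp2, C5 sp2, C6 sp3, C7 sp

C1 — 3 σ bonds, plus one π bond. Steric number 3, so sp2.
C2 is sp2: 3 σ bonds, plus one π bond, 3 electron-density regions.
C3 carries 4 σ bonds, giving a steric number of 4, so it is sp3.
C4 — 3 σ bonds, plus one π bond. Steric number 3, so sp2.
C5: 3 σ bonds, plus one π bond; 3 regions of electron density → sp2.
C6 has 4 σ bonds: steric number 4 → sp3.
C7: 2 σ bonds, plus two π bonds — 2 electron domains, sp.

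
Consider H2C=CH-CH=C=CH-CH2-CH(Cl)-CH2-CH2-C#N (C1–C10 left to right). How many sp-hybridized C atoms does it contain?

C1: sp2
C2: sp2
C3: sp2
C4: sp ✓
C5: sp2
C6: sp3
C7: sp3
C8: sp3
C9: sp3
C10: sp ✓
C4, C10 → 2 sp carbons.

2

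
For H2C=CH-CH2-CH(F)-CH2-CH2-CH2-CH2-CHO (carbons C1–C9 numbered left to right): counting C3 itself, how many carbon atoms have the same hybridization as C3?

6

C3 is sp3 (only σ bonds).
C1: sp2
C2: sp2
C3: sp3 ✓
C4: sp3 ✓
C5: sp3 ✓
C6: sp3 ✓
C7: sp3 ✓
C8: sp3 ✓
C9: sp2
6 carbons are sp3.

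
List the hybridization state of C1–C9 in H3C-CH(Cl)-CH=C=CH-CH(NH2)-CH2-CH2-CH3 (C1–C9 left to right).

C1 sp3, C2 sp3, C3 sp2, C4 sp, C5 sp2, C6 sp3, C7 sp3, C8 sp3, C9 sp3

C1: 4 σ bonds — 4 electron domains, sp3.
C2 is sp3: 4 σ bonds, 4 electron-density regions.
C3 (3 σ bonds, plus one π bond) has steric number 3: sp2.
C4 (2 σ bonds, plus two π bonds) has steric number 2: sp.
C5 (3 σ bonds, plus one π bond) has steric number 3: sp2.
C6: 4 σ bonds; 4 regions of electron density → sp3.
C7 — 4 σ bonds. Steric number 4, so sp3.
C8: 4 σ bonds — 4 electron domains, sp3.
C9: 4 σ bonds; 4 regions of electron density → sp3.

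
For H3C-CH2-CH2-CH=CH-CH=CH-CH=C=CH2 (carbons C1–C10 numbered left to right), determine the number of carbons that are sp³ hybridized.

C1: sp3 ✓
C2: sp3 ✓
C3: sp3 ✓
C4: sp2
C5: sp2
C6: sp2
C7: sp2
C8: sp2
C9: sp
C10: sp2
C1, C2, C3 → 3 sp3 carbons.

3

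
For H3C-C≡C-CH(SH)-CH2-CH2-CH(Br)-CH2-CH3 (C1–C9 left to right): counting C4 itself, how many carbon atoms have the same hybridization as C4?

C4 is sp3 (only σ bonds).
C1: sp3 ✓
C2: sp
C3: sp
C4: sp3 ✓
C5: sp3 ✓
C6: sp3 ✓
C7: sp3 ✓
C8: sp3 ✓
C9: sp3 ✓
7 carbons are sp3.

7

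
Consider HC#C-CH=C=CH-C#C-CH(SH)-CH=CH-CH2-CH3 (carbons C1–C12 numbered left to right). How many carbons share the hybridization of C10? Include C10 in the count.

C10 is sp2 (one π bond).
C1: sp
C2: sp
C3: sp2 ✓
C4: sp
C5: sp2 ✓
C6: sp
C7: sp
C8: sp3
C9: sp2 ✓
C10: sp2 ✓
C11: sp3
C12: sp3
4 carbons are sp2.

4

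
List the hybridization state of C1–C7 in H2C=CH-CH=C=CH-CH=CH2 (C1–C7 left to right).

C1 (3 σ bonds, plus one π bond) has steric number 3: sp2.
C2 has 3 σ bonds, plus one π bond: steric number 3 → sp2.
C3 (3 σ bonds, plus one π bond) has steric number 3: sp2.
C4 — 2 σ bonds, plus two π bonds. Steric number 2, so sp.
C5 — 3 σ bonds, plus one π bond. Steric number 3, so sp2.
C6 — 3 σ bonds, plus one π bond. Steric number 3, so sp2.
C7 (3 σ bonds, plus one π bond) has steric number 3: sp2.

C1 sp2, C2 sp2, C3 sp2, C4 sp, C5 sp2, C6 sp2, C7 sp2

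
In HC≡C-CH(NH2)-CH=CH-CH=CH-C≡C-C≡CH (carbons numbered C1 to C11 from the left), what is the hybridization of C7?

sp2

C7 is sp2: 3 σ bonds, plus one π bond, 3 electron-density regions.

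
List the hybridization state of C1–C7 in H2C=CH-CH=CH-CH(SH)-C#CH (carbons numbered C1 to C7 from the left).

C1 is sp2: 3 σ bonds, plus one π bond, 3 electron-density regions.
C2 — 3 σ bonds, plus one π bond. Steric number 3, so sp2.
C3 is sp2: 3 σ bonds, plus one π bond, 3 electron-density regions.
C4: 3 σ bonds, plus one π bond; 3 regions of electron density → sp2.
C5: 4 σ bonds; 4 regions of electron density → sp3.
C6 — 2 σ bonds, plus two π bonds. Steric number 2, so sp.
C7 is sp: 2 σ bonds, plus two π bonds, 2 electron-density regions.

C1 sp2, C2 sp2, C3 sp2, C4 sp2, C5 sp3, C6 sp, C7 sp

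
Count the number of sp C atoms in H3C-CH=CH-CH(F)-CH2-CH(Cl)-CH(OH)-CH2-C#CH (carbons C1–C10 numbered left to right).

C1: sp3
C2: sp2
C3: sp2
C4: sp3
C5: sp3
C6: sp3
C7: sp3
C8: sp3
C9: sp ✓
C10: sp ✓
C9, C10 → 2 sp carbons.

2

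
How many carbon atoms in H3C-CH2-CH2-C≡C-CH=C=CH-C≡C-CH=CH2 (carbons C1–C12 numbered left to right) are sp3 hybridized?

3

C1: sp3 ✓
C2: sp3 ✓
C3: sp3 ✓
C4: sp
C5: sp
C6: sp2
C7: sp
C8: sp2
C9: sp
C10: sp
C11: sp2
C12: sp2
C1, C2, C3 → 3 sp3 carbons.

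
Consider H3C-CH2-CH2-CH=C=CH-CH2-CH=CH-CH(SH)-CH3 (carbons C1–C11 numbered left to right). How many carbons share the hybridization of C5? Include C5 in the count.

1

C5 is sp (two π bonds).
C1: sp3
C2: sp3
C3: sp3
C4: sp2
C5: sp ✓
C6: sp2
C7: sp3
C8: sp2
C9: sp2
C10: sp3
C11: sp3
1 carbon is sp.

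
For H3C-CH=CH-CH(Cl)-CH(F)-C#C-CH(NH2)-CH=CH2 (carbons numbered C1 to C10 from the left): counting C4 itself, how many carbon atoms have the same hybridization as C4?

4

C4 is sp3 (only σ bonds).
C1: sp3 ✓
C2: sp2
C3: sp2
C4: sp3 ✓
C5: sp3 ✓
C6: sp
C7: sp
C8: sp3 ✓
C9: sp2
C10: sp2
4 carbons are sp3.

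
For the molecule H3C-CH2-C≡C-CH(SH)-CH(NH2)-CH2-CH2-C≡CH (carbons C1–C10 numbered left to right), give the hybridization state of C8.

sp³

C8 has 4 σ bonds: steric number 4 → sp3.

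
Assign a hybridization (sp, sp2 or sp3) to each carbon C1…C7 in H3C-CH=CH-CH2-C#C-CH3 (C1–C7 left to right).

C1: 4 σ bonds — 4 electron domains, sp3.
C2 (3 σ bonds, plus one π bond) has steric number 3: sp2.
C3 is sp2: 3 σ bonds, plus one π bond, 3 electron-density regions.
C4 — 4 σ bonds. Steric number 4, so sp3.
C5 carries 2 σ bonds, plus two π bonds, giving a steric number of 2, so it is sp.
C6 is sp: 2 σ bonds, plus two π bonds, 2 electron-density regions.
C7 is sp3: 4 σ bonds, 4 electron-density regions.

C1 sp3, C2 sp2, C3 sp2, C4 sp3, C5 sp, C6 sp, C7 sp3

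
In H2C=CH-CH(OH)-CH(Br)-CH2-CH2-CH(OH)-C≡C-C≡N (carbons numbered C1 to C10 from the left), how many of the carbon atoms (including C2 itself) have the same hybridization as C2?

2

C2 is sp2 (one π bond).
C1: sp2 ✓
C2: sp2 ✓
C3: sp3
C4: sp3
C5: sp3
C6: sp3
C7: sp3
C8: sp
C9: sp
C10: sp
2 carbons are sp2.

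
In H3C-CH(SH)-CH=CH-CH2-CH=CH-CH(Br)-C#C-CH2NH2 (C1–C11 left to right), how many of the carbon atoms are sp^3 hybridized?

5

C1: sp3 ✓
C2: sp3 ✓
C3: sp2
C4: sp2
C5: sp3 ✓
C6: sp2
C7: sp2
C8: sp3 ✓
C9: sp
C10: sp
C11: sp3 ✓
C1, C2, C5, C8, C11 → 5 sp3 carbons.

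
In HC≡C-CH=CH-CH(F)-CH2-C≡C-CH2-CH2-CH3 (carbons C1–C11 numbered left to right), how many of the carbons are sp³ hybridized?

C1: sp
C2: sp
C3: sp2
C4: sp2
C5: sp3 ✓
C6: sp3 ✓
C7: sp
C8: sp
C9: sp3 ✓
C10: sp3 ✓
C11: sp3 ✓
C5, C6, C9, C10, C11 → 5 sp3 carbons.

5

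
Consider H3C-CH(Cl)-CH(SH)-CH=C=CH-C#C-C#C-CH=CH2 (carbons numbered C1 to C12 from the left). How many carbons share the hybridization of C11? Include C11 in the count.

C11 is sp2 (one π bond).
C1: sp3
C2: sp3
C3: sp3
C4: sp2 ✓
C5: sp
C6: sp2 ✓
C7: sp
C8: sp
C9: sp
C10: sp
C11: sp2 ✓
C12: sp2 ✓
4 carbons are sp2.

4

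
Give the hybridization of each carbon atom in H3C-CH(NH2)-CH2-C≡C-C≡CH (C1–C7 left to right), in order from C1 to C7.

C1 sp3, C2 sp3, C3 sp3, C4 sp, C5 sp, C6 sp, C7 sp

C1 has 4 σ bonds: steric number 4 → sp3.
C2 has 4 σ bonds: steric number 4 → sp3.
C3 is sp3: 4 σ bonds, 4 electron-density regions.
C4: 2 σ bonds, plus two π bonds; 2 regions of electron density → sp.
C5 — 2 σ bonds, plus two π bonds. Steric number 2, so sp.
C6 is sp: 2 σ bonds, plus two π bonds, 2 electron-density regions.
C7: 2 σ bonds, plus two π bonds; 2 regions of electron density → sp.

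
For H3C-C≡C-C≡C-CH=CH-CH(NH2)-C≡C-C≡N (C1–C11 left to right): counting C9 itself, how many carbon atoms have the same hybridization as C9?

7

C9 is sp (two π bonds).
C1: sp3
C2: sp ✓
C3: sp ✓
C4: sp ✓
C5: sp ✓
C6: sp2
C7: sp2
C8: sp3
C9: sp ✓
C10: sp ✓
C11: sp ✓
7 carbons are sp.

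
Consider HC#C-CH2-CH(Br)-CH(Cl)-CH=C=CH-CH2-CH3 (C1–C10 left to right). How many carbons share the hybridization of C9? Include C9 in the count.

5

C9 is sp3 (only σ bonds).
C1: sp
C2: sp
C3: sp3 ✓
C4: sp3 ✓
C5: sp3 ✓
C6: sp2
C7: sp
C8: sp2
C9: sp3 ✓
C10: sp3 ✓
5 carbons are sp3.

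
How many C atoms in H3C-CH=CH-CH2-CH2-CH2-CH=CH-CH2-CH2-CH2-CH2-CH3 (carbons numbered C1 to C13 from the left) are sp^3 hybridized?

9

C1: sp3 ✓
C2: sp2
C3: sp2
C4: sp3 ✓
C5: sp3 ✓
C6: sp3 ✓
C7: sp2
C8: sp2
C9: sp3 ✓
C10: sp3 ✓
C11: sp3 ✓
C12: sp3 ✓
C13: sp3 ✓
C1, C4, C5, C6, C9, C10, C11, C12, C13 → 9 sp3 carbons.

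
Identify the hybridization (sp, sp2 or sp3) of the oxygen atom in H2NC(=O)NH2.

The oxygen atom: 1 σ bond and 2 lone pairs, plus one π bond — 3 electron domains, sp2.

sp^2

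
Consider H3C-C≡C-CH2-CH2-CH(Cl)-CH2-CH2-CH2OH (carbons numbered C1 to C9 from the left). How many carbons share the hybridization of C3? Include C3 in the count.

2

C3 is sp (two π bonds).
C1: sp3
C2: sp ✓
C3: sp ✓
C4: sp3
C5: sp3
C6: sp3
C7: sp3
C8: sp3
C9: sp3
2 carbons are sp.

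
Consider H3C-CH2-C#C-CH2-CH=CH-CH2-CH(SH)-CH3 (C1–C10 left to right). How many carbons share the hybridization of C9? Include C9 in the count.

C9 is sp3 (only σ bonds).
C1: sp3 ✓
C2: sp3 ✓
C3: sp
C4: sp
C5: sp3 ✓
C6: sp2
C7: sp2
C8: sp3 ✓
C9: sp3 ✓
C10: sp3 ✓
6 carbons are sp3.

6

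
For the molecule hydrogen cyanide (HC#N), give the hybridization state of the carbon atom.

sp

The carbon atom (2 σ bonds, plus two π bonds) has steric number 2: sp.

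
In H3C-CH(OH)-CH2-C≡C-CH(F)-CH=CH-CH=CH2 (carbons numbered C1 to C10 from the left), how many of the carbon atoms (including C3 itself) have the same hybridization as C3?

C3 is sp3 (only σ bonds).
C1: sp3 ✓
C2: sp3 ✓
C3: sp3 ✓
C4: sp
C5: sp
C6: sp3 ✓
C7: sp2
C8: sp2
C9: sp2
C10: sp2
4 carbons are sp3.

4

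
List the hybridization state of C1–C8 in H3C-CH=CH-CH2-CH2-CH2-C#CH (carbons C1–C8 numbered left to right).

C1 — 4 σ bonds. Steric number 4, so sp3.
C2: 3 σ bonds, plus one π bond — 3 electron domains, sp2.
C3: 3 σ bonds, plus one π bond — 3 electron domains, sp2.
C4 has 4 σ bonds: steric number 4 → sp3.
C5 — 4 σ bonds. Steric number 4, so sp3.
C6 (4 σ bonds) has steric number 4: sp3.
C7: 2 σ bonds, plus two π bonds — 2 electron domains, sp.
C8 carries 2 σ bonds, plus two π bonds, giving a steric number of 2, so it is sp.

C1 sp3, C2 sp2, C3 sp2, C4 sp3, C5 sp3, C6 sp3, C7 sp, C8 sp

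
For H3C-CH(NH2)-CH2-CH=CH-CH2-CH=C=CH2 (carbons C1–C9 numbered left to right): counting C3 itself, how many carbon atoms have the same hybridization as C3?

C3 is sp3 (only σ bonds).
C1: sp3 ✓
C2: sp3 ✓
C3: sp3 ✓
C4: sp2
C5: sp2
C6: sp3 ✓
C7: sp2
C8: sp
C9: sp2
4 carbons are sp3.

4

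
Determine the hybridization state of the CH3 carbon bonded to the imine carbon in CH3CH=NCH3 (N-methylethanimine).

The CH3 carbon bonded to the imine carbon: 4 σ bonds — 4 electron domains, sp3.

sp³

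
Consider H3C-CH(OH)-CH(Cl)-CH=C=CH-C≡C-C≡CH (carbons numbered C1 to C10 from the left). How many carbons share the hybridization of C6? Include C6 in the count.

2

C6 is sp2 (one π bond).
C1: sp3
C2: sp3
C3: sp3
C4: sp2 ✓
C5: sp
C6: sp2 ✓
C7: sp
C8: sp
C9: sp
C10: sp
2 carbons are sp2.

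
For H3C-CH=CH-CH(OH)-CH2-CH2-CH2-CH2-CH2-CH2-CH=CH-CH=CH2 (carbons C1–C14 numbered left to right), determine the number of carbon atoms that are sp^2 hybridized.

6

C1: sp3
C2: sp2 ✓
C3: sp2 ✓
C4: sp3
C5: sp3
C6: sp3
C7: sp3
C8: sp3
C9: sp3
C10: sp3
C11: sp2 ✓
C12: sp2 ✓
C13: sp2 ✓
C14: sp2 ✓
C2, C3, C11, C12, C13, C14 → 6 sp2 carbons.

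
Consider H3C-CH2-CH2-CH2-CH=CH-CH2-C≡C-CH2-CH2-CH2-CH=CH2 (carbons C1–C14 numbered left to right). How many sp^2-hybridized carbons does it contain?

4

C1: sp3
C2: sp3
C3: sp3
C4: sp3
C5: sp2 ✓
C6: sp2 ✓
C7: sp3
C8: sp
C9: sp
C10: sp3
C11: sp3
C12: sp3
C13: sp2 ✓
C14: sp2 ✓
C5, C6, C13, C14 → 4 sp2 carbons.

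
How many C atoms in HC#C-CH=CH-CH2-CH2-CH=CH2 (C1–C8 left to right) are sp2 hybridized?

4

C1: sp
C2: sp
C3: sp2 ✓
C4: sp2 ✓
C5: sp3
C6: sp3
C7: sp2 ✓
C8: sp2 ✓
C3, C4, C7, C8 → 4 sp2 carbons.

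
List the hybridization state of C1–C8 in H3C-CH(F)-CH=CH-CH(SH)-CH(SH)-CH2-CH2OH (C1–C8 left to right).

C1 sp3, C2 sp3, C3 sp2, C4 sp2, C5 sp3, C6 sp3, C7 sp3, C8 sp3

C1 (4 σ bonds) has steric number 4: sp3.
C2: 4 σ bonds — 4 electron domains, sp3.
C3: 3 σ bonds, plus one π bond; 3 regions of electron density → sp2.
C4 — 3 σ bonds, plus one π bond. Steric number 3, so sp2.
C5 carries 4 σ bonds, giving a steric number of 4, so it is sp3.
C6 — 4 σ bonds. Steric number 4, so sp3.
C7 (4 σ bonds) has steric number 4: sp3.
C8: 4 σ bonds; 4 regions of electron density → sp3.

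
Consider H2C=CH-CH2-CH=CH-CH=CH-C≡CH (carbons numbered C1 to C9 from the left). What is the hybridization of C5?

C5: 3 σ bonds, plus one π bond; 3 regions of electron density → sp2.

sp²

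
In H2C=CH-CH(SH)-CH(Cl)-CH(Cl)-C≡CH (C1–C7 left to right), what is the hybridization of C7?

sp

C7 carries 2 σ bonds, plus two π bonds, giving a steric number of 2, so it is sp.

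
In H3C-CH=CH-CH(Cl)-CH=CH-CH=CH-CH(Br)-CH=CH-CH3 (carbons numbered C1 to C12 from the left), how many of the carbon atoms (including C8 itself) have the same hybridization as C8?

C8 is sp2 (one π bond).
C1: sp3
C2: sp2 ✓
C3: sp2 ✓
C4: sp3
C5: sp2 ✓
C6: sp2 ✓
C7: sp2 ✓
C8: sp2 ✓
C9: sp3
C10: sp2 ✓
C11: sp2 ✓
C12: sp3
8 carbons are sp2.

8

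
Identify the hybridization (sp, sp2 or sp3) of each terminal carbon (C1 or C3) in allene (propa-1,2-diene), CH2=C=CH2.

Each terminal carbon (C1 or C3) (3 σ bonds, plus one π bond) has steric number 3: sp2.

sp²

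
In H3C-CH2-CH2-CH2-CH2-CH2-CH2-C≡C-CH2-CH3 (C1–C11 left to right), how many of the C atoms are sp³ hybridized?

9

C1: sp3 ✓
C2: sp3 ✓
C3: sp3 ✓
C4: sp3 ✓
C5: sp3 ✓
C6: sp3 ✓
C7: sp3 ✓
C8: sp
C9: sp
C10: sp3 ✓
C11: sp3 ✓
C1, C2, C3, C4, C5, C6, C7, C10, C11 → 9 sp3 carbons.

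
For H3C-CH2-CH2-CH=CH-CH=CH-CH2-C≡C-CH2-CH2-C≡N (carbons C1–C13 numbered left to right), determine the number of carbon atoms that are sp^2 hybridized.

C1: sp3
C2: sp3
C3: sp3
C4: sp2 ✓
C5: sp2 ✓
C6: sp2 ✓
C7: sp2 ✓
C8: sp3
C9: sp
C10: sp
C11: sp3
C12: sp3
C13: sp
C4, C5, C6, C7 → 4 sp2 carbons.

4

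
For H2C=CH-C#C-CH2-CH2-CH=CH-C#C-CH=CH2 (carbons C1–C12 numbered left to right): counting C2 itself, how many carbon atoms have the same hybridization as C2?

6

C2 is sp2 (one π bond).
C1: sp2 ✓
C2: sp2 ✓
C3: sp
C4: sp
C5: sp3
C6: sp3
C7: sp2 ✓
C8: sp2 ✓
C9: sp
C10: sp
C11: sp2 ✓
C12: sp2 ✓
6 carbons are sp2.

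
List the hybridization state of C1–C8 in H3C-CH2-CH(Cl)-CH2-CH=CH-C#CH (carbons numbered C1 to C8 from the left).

C1 sp3, C2 sp3, C3 sp3, C4 sp3, C5 sp2, C6 sp2, C7 sp, C8 sp

C1 has 4 σ bonds: steric number 4 → sp3.
C2 — 4 σ bonds. Steric number 4, so sp3.
C3 has 4 σ bonds: steric number 4 → sp3.
C4: 4 σ bonds — 4 electron domains, sp3.
C5 carries 3 σ bonds, plus one π bond, giving a steric number of 3, so it is sp2.
C6 carries 3 σ bonds, plus one π bond, giving a steric number of 3, so it is sp2.
C7: 2 σ bonds, plus two π bonds — 2 electron domains, sp.
C8 is sp: 2 σ bonds, plus two π bonds, 2 electron-density regions.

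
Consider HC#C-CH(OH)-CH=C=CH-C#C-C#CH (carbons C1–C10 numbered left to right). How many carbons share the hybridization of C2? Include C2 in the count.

7

C2 is sp (two π bonds).
C1: sp ✓
C2: sp ✓
C3: sp3
C4: sp2
C5: sp ✓
C6: sp2
C7: sp ✓
C8: sp ✓
C9: sp ✓
C10: sp ✓
7 carbons are sp.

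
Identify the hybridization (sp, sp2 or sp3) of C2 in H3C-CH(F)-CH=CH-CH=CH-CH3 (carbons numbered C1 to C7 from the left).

C2 — 4 σ bonds. Steric number 4, so sp3.

sp3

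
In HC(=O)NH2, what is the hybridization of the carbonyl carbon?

The carbonyl carbon (3 σ bonds, plus one π bond) has steric number 3: sp2.

sp2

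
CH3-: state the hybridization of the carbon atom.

sp3

Three σ bonds + one lone pair = steric number 4 → sp3, pyramidal.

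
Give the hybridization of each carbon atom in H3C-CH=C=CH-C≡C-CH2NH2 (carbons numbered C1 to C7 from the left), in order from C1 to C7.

C1 sp3, C2 sp2, C3 sp, C4 sp2, C5 sp, C6 sp, C7 sp3

C1 carries 4 σ bonds, giving a steric number of 4, so it is sp3.
C2 (3 σ bonds, plus one π bond) has steric number 3: sp2.
C3 has 2 σ bonds, plus two π bonds: steric number 2 → sp.
C4 (3 σ bonds, plus one π bond) has steric number 3: sp2.
C5: 2 σ bonds, plus two π bonds; 2 regions of electron density → sp.
C6 (2 σ bonds, plus two π bonds) has steric number 2: sp.
C7: 4 σ bonds — 4 electron domains, sp3.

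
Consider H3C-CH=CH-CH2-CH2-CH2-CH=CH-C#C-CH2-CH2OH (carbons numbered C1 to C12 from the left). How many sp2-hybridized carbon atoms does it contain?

C1: sp3
C2: sp2 ✓
C3: sp2 ✓
C4: sp3
C5: sp3
C6: sp3
C7: sp2 ✓
C8: sp2 ✓
C9: sp
C10: sp
C11: sp3
C12: sp3
C2, C3, C7, C8 → 4 sp2 carbons.

4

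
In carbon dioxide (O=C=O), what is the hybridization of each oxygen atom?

sp^2

One σ bond + two lone pairs = steric number 3 → sp2.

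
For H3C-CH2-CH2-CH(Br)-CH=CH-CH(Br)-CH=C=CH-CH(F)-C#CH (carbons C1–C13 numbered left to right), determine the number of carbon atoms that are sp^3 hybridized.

C1: sp3 ✓
C2: sp3 ✓
C3: sp3 ✓
C4: sp3 ✓
C5: sp2
C6: sp2
C7: sp3 ✓
C8: sp2
C9: sp
C10: sp2
C11: sp3 ✓
C12: sp
C13: sp
C1, C2, C3, C4, C7, C11 → 6 sp3 carbons.

6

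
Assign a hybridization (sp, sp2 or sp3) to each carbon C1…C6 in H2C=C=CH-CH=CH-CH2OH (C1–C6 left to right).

C1 is sp2: 3 σ bonds, plus one π bond, 3 electron-density regions.
C2 is sp: 2 σ bonds, plus two π bonds, 2 electron-density regions.
C3 has 3 σ bonds, plus one π bond: steric number 3 → sp2.
C4 is sp2: 3 σ bonds, plus one π bond, 3 electron-density regions.
C5 (3 σ bonds, plus one π bond) has steric number 3: sp2.
C6 carries 4 σ bonds, giving a steric number of 4, so it is sp3.

C1 sp2, C2 sp, C3 sp2, C4 sp2, C5 sp2, C6 sp3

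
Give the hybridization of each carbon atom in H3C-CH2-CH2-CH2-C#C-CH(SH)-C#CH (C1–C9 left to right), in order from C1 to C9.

C1 sp3, C2 sp3, C3 sp3, C4 sp3, C5 sp, C6 sp, C7 sp3, C8 sp, C9 sp

C1: 4 σ bonds; 4 regions of electron density → sp3.
C2 carries 4 σ bonds, giving a steric number of 4, so it is sp3.
C3 has 4 σ bonds: steric number 4 → sp3.
C4 has 4 σ bonds: steric number 4 → sp3.
C5: 2 σ bonds, plus two π bonds — 2 electron domains, sp.
C6 is sp: 2 σ bonds, plus two π bonds, 2 electron-density regions.
C7 — 4 σ bonds. Steric number 4, so sp3.
C8: 2 σ bonds, plus two π bonds; 2 regions of electron density → sp.
C9 — 2 σ bonds, plus two π bonds. Steric number 2, so sp.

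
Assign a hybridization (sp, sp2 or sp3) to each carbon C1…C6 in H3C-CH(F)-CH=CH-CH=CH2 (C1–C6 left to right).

C1 — 4 σ bonds. Steric number 4, so sp3.
C2 — 4 σ bonds. Steric number 4, so sp3.
C3: 3 σ bonds, plus one π bond — 3 electron domains, sp2.
C4 has 3 σ bonds, plus one π bond: steric number 3 → sp2.
C5 carries 3 σ bonds, plus one π bond, giving a steric number of 3, so it is sp2.
C6 is sp2: 3 σ bonds, plus one π bond, 3 electron-density regions.

C1 sp3, C2 sp3, C3 sp2, C4 sp2, C5 sp2, C6 sp2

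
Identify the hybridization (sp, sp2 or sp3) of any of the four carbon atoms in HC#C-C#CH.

sp

Every carbon is part of a C≡C triple bond: two σ regions → sp.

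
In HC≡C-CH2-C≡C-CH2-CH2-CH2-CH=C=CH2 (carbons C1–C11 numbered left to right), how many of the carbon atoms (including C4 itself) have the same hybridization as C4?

5

C4 is sp (two π bonds).
C1: sp ✓
C2: sp ✓
C3: sp3
C4: sp ✓
C5: sp ✓
C6: sp3
C7: sp3
C8: sp3
C9: sp2
C10: sp ✓
C11: sp2
5 carbons are sp.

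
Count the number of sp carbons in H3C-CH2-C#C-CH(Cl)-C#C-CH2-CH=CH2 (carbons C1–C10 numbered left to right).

4

C1: sp3
C2: sp3
C3: sp ✓
C4: sp ✓
C5: sp3
C6: sp ✓
C7: sp ✓
C8: sp3
C9: sp2
C10: sp2
C3, C4, C6, C7 → 4 sp carbons.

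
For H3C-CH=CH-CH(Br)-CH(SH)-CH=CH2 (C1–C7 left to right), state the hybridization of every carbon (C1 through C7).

C1 sp3, C2 sp2, C3 sp2, C4 sp3, C5 sp3, C6 sp2, C7 sp2

C1 (4 σ bonds) has steric number 4: sp3.
C2 (3 σ bonds, plus one π bond) has steric number 3: sp2.
C3: 3 σ bonds, plus one π bond; 3 regions of electron density → sp2.
C4 — 4 σ bonds. Steric number 4, so sp3.
C5 carries 4 σ bonds, giving a steric number of 4, so it is sp3.
C6 — 3 σ bonds, plus one π bond. Steric number 3, so sp2.
C7 — 3 σ bonds, plus one π bond. Steric number 3, so sp2.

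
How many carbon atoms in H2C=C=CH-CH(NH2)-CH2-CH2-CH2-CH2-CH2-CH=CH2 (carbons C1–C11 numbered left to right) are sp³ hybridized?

C1: sp2
C2: sp
C3: sp2
C4: sp3 ✓
C5: sp3 ✓
C6: sp3 ✓
C7: sp3 ✓
C8: sp3 ✓
C9: sp3 ✓
C10: sp2
C11: sp2
C4, C5, C6, C7, C8, C9 → 6 sp3 carbons.

6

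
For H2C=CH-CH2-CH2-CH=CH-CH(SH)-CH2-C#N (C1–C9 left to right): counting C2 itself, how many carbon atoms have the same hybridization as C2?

C2 is sp2 (one π bond).
C1: sp2 ✓
C2: sp2 ✓
C3: sp3
C4: sp3
C5: sp2 ✓
C6: sp2 ✓
C7: sp3
C8: sp3
C9: sp
4 carbons are sp2.

4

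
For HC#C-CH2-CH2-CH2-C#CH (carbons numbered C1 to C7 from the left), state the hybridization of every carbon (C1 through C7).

C1 sp, C2 sp, C3 sp3, C4 sp3, C5 sp3, C6 sp, C7 sp

C1 has 2 σ bonds, plus two π bonds: steric number 2 → sp.
C2: 2 σ bonds, plus two π bonds; 2 regions of electron density → sp.
C3 is sp3: 4 σ bonds, 4 electron-density regions.
C4 — 4 σ bonds. Steric number 4, so sp3.
C5 is sp3: 4 σ bonds, 4 electron-density regions.
C6 is sp: 2 σ bonds, plus two π bonds, 2 electron-density regions.
C7 (2 σ bonds, plus two π bonds) has steric number 2: sp.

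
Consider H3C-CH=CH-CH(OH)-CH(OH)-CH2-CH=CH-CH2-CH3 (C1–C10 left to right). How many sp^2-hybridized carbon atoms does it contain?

4

C1: sp3
C2: sp2 ✓
C3: sp2 ✓
C4: sp3
C5: sp3
C6: sp3
C7: sp2 ✓
C8: sp2 ✓
C9: sp3
C10: sp3
C2, C3, C7, C8 → 4 sp2 carbons.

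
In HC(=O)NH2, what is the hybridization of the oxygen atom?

sp²

The oxygen atom — 1 σ bond and 2 lone pairs, plus one π bond. Steric number 3, so sp2.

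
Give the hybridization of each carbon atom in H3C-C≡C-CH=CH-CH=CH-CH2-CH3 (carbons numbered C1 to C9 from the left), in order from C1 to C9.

C1 has 4 σ bonds: steric number 4 → sp3.
C2 is sp: 2 σ bonds, plus two π bonds, 2 electron-density regions.
C3 has 2 σ bonds, plus two π bonds: steric number 2 → sp.
C4: 3 σ bonds, plus one π bond — 3 electron domains, sp2.
C5 has 3 σ bonds, plus one π bond: steric number 3 → sp2.
C6 — 3 σ bonds, plus one π bond. Steric number 3, so sp2.
C7 is sp2: 3 σ bonds, plus one π bond, 3 electron-density regions.
C8 is sp3: 4 σ bonds, 4 electron-density regions.
C9: 4 σ bonds — 4 electron domains, sp3.

C1 sp3, C2 sp, C3 sp, C4 sp2, C5 sp2, C6 sp2, C7 sp2, C8 sp3, C9 sp3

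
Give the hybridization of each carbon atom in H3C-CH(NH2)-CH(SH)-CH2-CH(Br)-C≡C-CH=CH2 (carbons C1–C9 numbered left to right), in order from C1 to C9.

C1 sp3, C2 sp3, C3 sp3, C4 sp3, C5 sp3, C6 sp, C7 sp, C8 sp2, C9 sp2

C1 is sp3: 4 σ bonds, 4 electron-density regions.
C2 (4 σ bonds) has steric number 4: sp3.
C3: 4 σ bonds — 4 electron domains, sp3.
C4: 4 σ bonds; 4 regions of electron density → sp3.
C5: 4 σ bonds; 4 regions of electron density → sp3.
C6: 2 σ bonds, plus two π bonds; 2 regions of electron density → sp.
C7 is sp: 2 σ bonds, plus two π bonds, 2 electron-density regions.
C8: 3 σ bonds, plus one π bond; 3 regions of electron density → sp2.
C9 is sp2: 3 σ bonds, plus one π bond, 3 electron-density regions.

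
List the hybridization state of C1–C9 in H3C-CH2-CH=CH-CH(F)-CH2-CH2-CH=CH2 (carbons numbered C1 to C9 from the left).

C1 has 4 σ bonds: steric number 4 → sp3.
C2 is sp3: 4 σ bonds, 4 electron-density regions.
C3 carries 3 σ bonds, plus one π bond, giving a steric number of 3, so it is sp2.
C4 is sp2: 3 σ bonds, plus one π bond, 3 electron-density regions.
C5 carries 4 σ bonds, giving a steric number of 4, so it is sp3.
C6 carries 4 σ bonds, giving a steric number of 4, so it is sp3.
C7 — 4 σ bonds. Steric number 4, so sp3.
C8 — 3 σ bonds, plus one π bond. Steric number 3, so sp2.
C9: 3 σ bonds, plus one π bond; 3 regions of electron density → sp2.

C1 sp3, C2 sp3, C3 sp2, C4 sp2, C5 sp3, C6 sp3, C7 sp3, C8 sp2, C9 sp2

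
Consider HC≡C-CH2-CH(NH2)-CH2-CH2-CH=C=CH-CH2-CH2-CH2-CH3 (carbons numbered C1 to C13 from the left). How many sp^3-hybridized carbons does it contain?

8

C1: sp
C2: sp
C3: sp3 ✓
C4: sp3 ✓
C5: sp3 ✓
C6: sp3 ✓
C7: sp2
C8: sp
C9: sp2
C10: sp3 ✓
C11: sp3 ✓
C12: sp3 ✓
C13: sp3 ✓
C3, C4, C5, C6, C10, C11, C12, C13 → 8 sp3 carbons.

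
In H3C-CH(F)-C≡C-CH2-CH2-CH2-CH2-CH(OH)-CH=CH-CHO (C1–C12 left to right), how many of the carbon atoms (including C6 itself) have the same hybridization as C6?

7

C6 is sp3 (only σ bonds).
C1: sp3 ✓
C2: sp3 ✓
C3: sp
C4: sp
C5: sp3 ✓
C6: sp3 ✓
C7: sp3 ✓
C8: sp3 ✓
C9: sp3 ✓
C10: sp2
C11: sp2
C12: sp2
7 carbons are sp3.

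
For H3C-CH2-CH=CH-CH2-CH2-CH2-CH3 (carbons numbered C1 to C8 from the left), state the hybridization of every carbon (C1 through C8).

C1 carries 4 σ bonds, giving a steric number of 4, so it is sp3.
C2 (4 σ bonds) has steric number 4: sp3.
C3 carries 3 σ bonds, plus one π bond, giving a steric number of 3, so it is sp2.
C4: 3 σ bonds, plus one π bond — 3 electron domains, sp2.
C5: 4 σ bonds — 4 electron domains, sp3.
C6: 4 σ bonds — 4 electron domains, sp3.
C7 has 4 σ bonds: steric number 4 → sp3.
C8 is sp3: 4 σ bonds, 4 electron-density regions.

C1 sp3, C2 sp3, C3 sp2, C4 sp2, C5 sp3, C6 sp3, C7 sp3, C8 sp3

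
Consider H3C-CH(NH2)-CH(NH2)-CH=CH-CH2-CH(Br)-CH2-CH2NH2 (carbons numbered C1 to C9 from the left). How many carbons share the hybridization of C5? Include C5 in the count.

2

C5 is sp2 (one π bond).
C1: sp3
C2: sp3
C3: sp3
C4: sp2 ✓
C5: sp2 ✓
C6: sp3
C7: sp3
C8: sp3
C9: sp3
2 carbons are sp2.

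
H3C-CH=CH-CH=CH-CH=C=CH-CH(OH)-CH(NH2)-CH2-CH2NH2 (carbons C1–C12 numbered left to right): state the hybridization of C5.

sp2

C5 is sp2: 3 σ bonds, plus one π bond, 3 electron-density regions.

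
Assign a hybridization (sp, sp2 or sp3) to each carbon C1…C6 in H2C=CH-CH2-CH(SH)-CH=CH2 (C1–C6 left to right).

C1 has 3 σ bonds, plus one π bond: steric number 3 → sp2.
C2 (3 σ bonds, plus one π bond) has steric number 3: sp2.
C3 is sp3: 4 σ bonds, 4 electron-density regions.
C4 (4 σ bonds) has steric number 4: sp3.
C5 carries 3 σ bonds, plus one π bond, giving a steric number of 3, so it is sp2.
C6 — 3 σ bonds, plus one π bond. Steric number 3, so sp2.

C1 sp2, C2 sp2, C3 sp3, C4 sp3, C5 sp2, C6 sp2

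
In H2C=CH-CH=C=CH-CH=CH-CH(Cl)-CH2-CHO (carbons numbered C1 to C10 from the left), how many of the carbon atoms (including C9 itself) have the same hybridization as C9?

2

C9 is sp3 (only σ bonds).
C1: sp2
C2: sp2
C3: sp2
C4: sp
C5: sp2
C6: sp2
C7: sp2
C8: sp3 ✓
C9: sp3 ✓
C10: sp2
2 carbons are sp3.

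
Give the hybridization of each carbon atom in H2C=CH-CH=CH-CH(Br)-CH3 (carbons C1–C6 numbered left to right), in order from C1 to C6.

C1 has 3 σ bonds, plus one π bond: steric number 3 → sp2.
C2 has 3 σ bonds, plus one π bond: steric number 3 → sp2.
C3 has 3 σ bonds, plus one π bond: steric number 3 → sp2.
C4 (3 σ bonds, plus one π bond) has steric number 3: sp2.
C5 carries 4 σ bonds, giving a steric number of 4, so it is sp3.
C6 is sp3: 4 σ bonds, 4 electron-density regions.

C1 sp2, C2 sp2, C3 sp2, C4 sp2, C5 sp3, C6 sp3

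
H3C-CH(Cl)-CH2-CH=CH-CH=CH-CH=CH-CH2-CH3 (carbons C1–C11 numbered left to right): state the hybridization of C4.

C4 is sp2: 3 σ bonds, plus one π bond, 3 electron-density regions.

sp2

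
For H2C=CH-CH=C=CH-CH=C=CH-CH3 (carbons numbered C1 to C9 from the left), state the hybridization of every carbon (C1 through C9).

C1 sp2, C2 sp2, C3 sp2, C4 sp, C5 sp2, C6 sp2, C7 sp, C8 sp2, C9 sp3

C1 — 3 σ bonds, plus one π bond. Steric number 3, so sp2.
C2 (3 σ bonds, plus one π bond) has steric number 3: sp2.
C3 is sp2: 3 σ bonds, plus one π bond, 3 electron-density regions.
C4 — 2 σ bonds, plus two π bonds. Steric number 2, so sp.
C5 has 3 σ bonds, plus one π bond: steric number 3 → sp2.
C6 — 3 σ bonds, plus one π bond. Steric number 3, so sp2.
C7: 2 σ bonds, plus two π bonds; 2 regions of electron density → sp.
C8 (3 σ bonds, plus one π bond) has steric number 3: sp2.
C9 (4 σ bonds) has steric number 4: sp3.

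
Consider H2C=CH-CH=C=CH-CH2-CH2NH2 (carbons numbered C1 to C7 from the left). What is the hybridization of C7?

sp^3

C7 (4 σ bonds) has steric number 4: sp3.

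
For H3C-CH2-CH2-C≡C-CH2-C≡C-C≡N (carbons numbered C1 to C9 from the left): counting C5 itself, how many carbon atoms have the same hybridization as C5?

C5 is sp (two π bonds).
C1: sp3
C2: sp3
C3: sp3
C4: sp ✓
C5: sp ✓
C6: sp3
C7: sp ✓
C8: sp ✓
C9: sp ✓
5 carbons are sp.

5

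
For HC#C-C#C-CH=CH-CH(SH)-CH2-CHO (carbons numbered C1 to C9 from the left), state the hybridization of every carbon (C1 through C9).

C1 (2 σ bonds, plus two π bonds) has steric number 2: sp.
C2 is sp: 2 σ bonds, plus two π bonds, 2 electron-density regions.
C3 (2 σ bonds, plus two π bonds) has steric number 2: sp.
C4 (2 σ bonds, plus two π bonds) has steric number 2: sp.
C5: 3 σ bonds, plus one π bond — 3 electron domains, sp2.
C6 — 3 σ bonds, plus one π bond. Steric number 3, so sp2.
C7 is sp3: 4 σ bonds, 4 electron-density regions.
C8 is sp3: 4 σ bonds, 4 electron-density regions.
C9 carries 3 σ bonds, plus one π bond, giving a steric number of 3, so it is sp2.

C1 sp, C2 sp, C3 sp, C4 sp, C5 sp2, C6 sp2, C7 sp3, C8 sp3, C9 sp2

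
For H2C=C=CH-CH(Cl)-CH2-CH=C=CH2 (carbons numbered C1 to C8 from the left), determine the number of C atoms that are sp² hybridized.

4

C1: sp2 ✓
C2: sp
C3: sp2 ✓
C4: sp3
C5: sp3
C6: sp2 ✓
C7: sp
C8: sp2 ✓
C1, C3, C6, C8 → 4 sp2 carbons.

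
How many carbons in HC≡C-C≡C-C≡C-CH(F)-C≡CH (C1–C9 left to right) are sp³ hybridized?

1

C1: sp
C2: sp
C3: sp
C4: sp
C5: sp
C6: sp
C7: sp3 ✓
C8: sp
C9: sp
C7 → 1 sp3 carbon.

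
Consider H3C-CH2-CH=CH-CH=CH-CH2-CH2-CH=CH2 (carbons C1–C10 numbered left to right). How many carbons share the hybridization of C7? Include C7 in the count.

4

C7 is sp3 (only σ bonds).
C1: sp3 ✓
C2: sp3 ✓
C3: sp2
C4: sp2
C5: sp2
C6: sp2
C7: sp3 ✓
C8: sp3 ✓
C9: sp2
C10: sp2
4 carbons are sp3.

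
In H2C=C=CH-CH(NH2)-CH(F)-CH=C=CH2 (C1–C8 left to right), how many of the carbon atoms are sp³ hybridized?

2

C1: sp2
C2: sp
C3: sp2
C4: sp3 ✓
C5: sp3 ✓
C6: sp2
C7: sp
C8: sp2
C4, C5 → 2 sp3 carbons.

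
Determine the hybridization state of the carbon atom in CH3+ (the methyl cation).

sp²

Three σ bonds to H, empty p orbital → sp2, trigonal planar.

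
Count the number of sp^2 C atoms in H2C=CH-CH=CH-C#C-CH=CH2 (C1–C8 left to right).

C1: sp2 ✓
C2: sp2 ✓
C3: sp2 ✓
C4: sp2 ✓
C5: sp
C6: sp
C7: sp2 ✓
C8: sp2 ✓
C1, C2, C3, C4, C7, C8 → 6 sp2 carbons.

6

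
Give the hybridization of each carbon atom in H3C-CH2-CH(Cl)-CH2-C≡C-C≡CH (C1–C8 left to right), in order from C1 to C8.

C1 sp3, C2 sp3, C3 sp3, C4 sp3, C5 sp, C6 sp, C7 sp, C8 sp

C1 (4 σ bonds) has steric number 4: sp3.
C2: 4 σ bonds — 4 electron domains, sp3.
C3 has 4 σ bonds: steric number 4 → sp3.
C4 (4 σ bonds) has steric number 4: sp3.
C5: 2 σ bonds, plus two π bonds — 2 electron domains, sp.
C6 carries 2 σ bonds, plus two π bonds, giving a steric number of 2, so it is sp.
C7 — 2 σ bonds, plus two π bonds. Steric number 2, so sp.
C8 carries 2 σ bonds, plus two π bonds, giving a steric number of 2, so it is sp.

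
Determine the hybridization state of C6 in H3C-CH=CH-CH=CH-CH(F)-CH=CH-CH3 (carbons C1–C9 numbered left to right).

C6 is sp3: 4 σ bonds, 4 electron-density regions.

sp³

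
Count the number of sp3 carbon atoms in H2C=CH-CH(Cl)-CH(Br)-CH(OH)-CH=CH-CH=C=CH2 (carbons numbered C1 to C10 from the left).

C1: sp2
C2: sp2
C3: sp3 ✓
C4: sp3 ✓
C5: sp3 ✓
C6: sp2
C7: sp2
C8: sp2
C9: sp
C10: sp2
C3, C4, C5 → 3 sp3 carbons.

3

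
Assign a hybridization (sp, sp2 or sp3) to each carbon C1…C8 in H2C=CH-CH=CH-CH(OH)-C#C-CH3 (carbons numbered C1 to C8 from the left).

C1 sp2, C2 sp2, C3 sp2, C4 sp2, C5 sp3, C6 sp, C7 sp, C8 sp3

C1 carries 3 σ bonds, plus one π bond, giving a steric number of 3, so it is sp2.
C2: 3 σ bonds, plus one π bond — 3 electron domains, sp2.
C3: 3 σ bonds, plus one π bond; 3 regions of electron density → sp2.
C4 is sp2: 3 σ bonds, plus one π bond, 3 electron-density regions.
C5 — 4 σ bonds. Steric number 4, so sp3.
C6 — 2 σ bonds, plus two π bonds. Steric number 2, so sp.
C7: 2 σ bonds, plus two π bonds — 2 electron domains, sp.
C8 carries 4 σ bonds, giving a steric number of 4, so it is sp3.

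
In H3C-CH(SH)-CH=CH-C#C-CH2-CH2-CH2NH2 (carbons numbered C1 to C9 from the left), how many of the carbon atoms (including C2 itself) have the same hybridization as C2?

5

C2 is sp3 (only σ bonds).
C1: sp3 ✓
C2: sp3 ✓
C3: sp2
C4: sp2
C5: sp
C6: sp
C7: sp3 ✓
C8: sp3 ✓
C9: sp3 ✓
5 carbons are sp3.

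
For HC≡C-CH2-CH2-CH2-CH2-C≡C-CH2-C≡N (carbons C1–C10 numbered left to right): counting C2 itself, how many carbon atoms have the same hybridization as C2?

C2 is sp (two π bonds).
C1: sp ✓
C2: sp ✓
C3: sp3
C4: sp3
C5: sp3
C6: sp3
C7: sp ✓
C8: sp ✓
C9: sp3
C10: sp ✓
5 carbons are sp.

5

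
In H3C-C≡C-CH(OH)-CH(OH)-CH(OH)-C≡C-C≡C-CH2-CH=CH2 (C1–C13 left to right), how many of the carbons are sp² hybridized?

2

C1: sp3
C2: sp
C3: sp
C4: sp3
C5: sp3
C6: sp3
C7: sp
C8: sp
C9: sp
C10: sp
C11: sp3
C12: sp2 ✓
C13: sp2 ✓
C12, C13 → 2 sp2 carbons.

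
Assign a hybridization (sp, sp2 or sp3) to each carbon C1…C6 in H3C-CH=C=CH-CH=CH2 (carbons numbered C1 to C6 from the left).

C1 sp3, C2 sp2, C3 sp, C4 sp2, C5 sp2, C6 sp2

C1 (4 σ bonds) has steric number 4: sp3.
C2 is sp2: 3 σ bonds, plus one π bond, 3 electron-density regions.
C3 — 2 σ bonds, plus two π bonds. Steric number 2, so sp.
C4 is sp2: 3 σ bonds, plus one π bond, 3 electron-density regions.
C5 is sp2: 3 σ bonds, plus one π bond, 3 electron-density regions.
C6 — 3 σ bonds, plus one π bond. Steric number 3, so sp2.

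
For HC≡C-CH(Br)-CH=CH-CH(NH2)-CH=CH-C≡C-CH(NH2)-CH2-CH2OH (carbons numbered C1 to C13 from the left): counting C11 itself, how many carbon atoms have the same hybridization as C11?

C11 is sp3 (only σ bonds).
C1: sp
C2: sp
C3: sp3 ✓
C4: sp2
C5: sp2
C6: sp3 ✓
C7: sp2
C8: sp2
C9: sp
C10: sp
C11: sp3 ✓
C12: sp3 ✓
C13: sp3 ✓
5 carbons are sp3.

5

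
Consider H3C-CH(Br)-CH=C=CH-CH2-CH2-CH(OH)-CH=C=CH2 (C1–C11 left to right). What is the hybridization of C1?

C1 carries 4 σ bonds, giving a steric number of 4, so it is sp3.

sp^3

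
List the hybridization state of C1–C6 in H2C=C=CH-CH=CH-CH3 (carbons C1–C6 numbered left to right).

C1 sp2, C2 sp, C3 sp2, C4 sp2, C5 sp2, C6 sp3

C1: 3 σ bonds, plus one π bond; 3 regions of electron density → sp2.
C2 carries 2 σ bonds, plus two π bonds, giving a steric number of 2, so it is sp.
C3 has 3 σ bonds, plus one π bond: steric number 3 → sp2.
C4: 3 σ bonds, plus one π bond; 3 regions of electron density → sp2.
C5 carries 3 σ bonds, plus one π bond, giving a steric number of 3, so it is sp2.
C6 — 4 σ bonds. Steric number 4, so sp3.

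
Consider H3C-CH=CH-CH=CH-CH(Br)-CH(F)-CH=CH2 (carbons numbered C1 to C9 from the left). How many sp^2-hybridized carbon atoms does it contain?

C1: sp3
C2: sp2 ✓
C3: sp2 ✓
C4: sp2 ✓
C5: sp2 ✓
C6: sp3
C7: sp3
C8: sp2 ✓
C9: sp2 ✓
C2, C3, C4, C5, C8, C9 → 6 sp2 carbons.

6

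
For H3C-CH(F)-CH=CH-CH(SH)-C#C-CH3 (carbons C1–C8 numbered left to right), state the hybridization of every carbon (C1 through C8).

C1 sp3, C2 sp3, C3 sp2, C4 sp2, C5 sp3, C6 sp, C7 sp, C8 sp3

C1 is sp3: 4 σ bonds, 4 electron-density regions.
C2 is sp3: 4 σ bonds, 4 electron-density regions.
C3: 3 σ bonds, plus one π bond; 3 regions of electron density → sp2.
C4: 3 σ bonds, plus one π bond — 3 electron domains, sp2.
C5: 4 σ bonds — 4 electron domains, sp3.
C6 has 2 σ bonds, plus two π bonds: steric number 2 → sp.
C7: 2 σ bonds, plus two π bonds; 2 regions of electron density → sp.
C8: 4 σ bonds — 4 electron domains, sp3.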